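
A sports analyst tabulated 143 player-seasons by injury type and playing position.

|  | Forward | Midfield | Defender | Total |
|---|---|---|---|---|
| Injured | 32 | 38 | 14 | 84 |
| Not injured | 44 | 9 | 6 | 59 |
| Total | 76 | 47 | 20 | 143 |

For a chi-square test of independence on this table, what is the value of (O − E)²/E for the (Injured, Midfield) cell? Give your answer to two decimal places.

3.91

Row total (Injured) = 84; column total (Midfield) = 47; N = 143.
Expected count E = 84 × 47 / 143 = 27.6084.
Contribution = (O − E)²/E = (38 − 27.6084)² / 27.6084 = 3.91.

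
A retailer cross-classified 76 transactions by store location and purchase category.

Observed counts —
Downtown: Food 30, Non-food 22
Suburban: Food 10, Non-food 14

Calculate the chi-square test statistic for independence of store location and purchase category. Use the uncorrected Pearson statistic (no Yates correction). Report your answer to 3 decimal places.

1.692

Row totals: 52, 24. Column totals: 40, 36. Grand total N = 76.
Expected counts (row total × column total / N):
  Downtown, Food: 52×40/76 = 27.3684
  Downtown, Non-food: 52×36/76 = 24.6316
  Suburban, Food: 24×40/76 = 12.6316
  Suburban, Non-food: 24×36/76 = 11.3684
Contributions (O − E)²/E:
  (30 − 27.3684)²/27.3684 = 0.2530
  (22 − 24.6316)²/24.6316 = 0.2812
  (10 − 12.6316)²/12.6316 = 0.5483
  (14 − 11.3684)²/11.3684 = 0.6092
χ² = 0.2530 + 0.2812 + 0.5483 + 0.6092 = 1.692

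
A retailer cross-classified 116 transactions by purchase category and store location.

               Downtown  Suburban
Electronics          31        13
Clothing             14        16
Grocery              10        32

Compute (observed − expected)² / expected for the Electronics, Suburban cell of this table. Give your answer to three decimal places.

4.442

Row total (Electronics) = 44; column total (Suburban) = 61; N = 116.
Expected count E = 44 × 61 / 116 = 23.13793.
Contribution = (O − E)²/E = (13 − 23.13793)² / 23.13793 = 4.442.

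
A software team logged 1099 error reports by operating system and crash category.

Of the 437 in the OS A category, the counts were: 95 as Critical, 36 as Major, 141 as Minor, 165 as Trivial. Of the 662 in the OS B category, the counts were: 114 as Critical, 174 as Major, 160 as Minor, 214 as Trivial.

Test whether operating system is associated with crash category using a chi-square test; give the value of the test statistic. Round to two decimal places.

56.24

Row totals: 437, 662. Column totals: 209, 210, 301, 379. Grand total N = 1099.
Expected counts (row total × column total / N):
  OS A, Critical: 437×209/1099 = 83.106
  OS A, Major: 437×210/1099 = 83.503
  OS A, Minor: 437×301/1099 = 119.688
  OS A, Trivial: 437×379/1099 = 150.703
  OS B, Critical: 662×209/1099 = 125.894
  OS B, Major: 662×210/1099 = 126.497
  OS B, Minor: 662×301/1099 = 181.312
  OS B, Trivial: 662×379/1099 = 228.297
Contributions (O − E)²/E:
  (95 − 83.106)²/83.106 = 1.7023
  (36 − 83.503)²/83.503 = 27.0234
  (141 − 119.688)²/119.688 = 3.7949
  (165 − 150.703)²/150.703 = 1.3563
  (114 − 125.894)²/125.894 = 1.1237
  (174 − 126.497)²/126.497 = 17.8386
  (160 − 181.312)²/181.312 = 2.5051
  (214 − 228.297)²/228.297 = 0.8953
χ² = 1.7023 + 27.0234 + 3.7949 + 1.3563 + 1.1237 + 17.8386 + 2.5051 + 0.8953 = 56.24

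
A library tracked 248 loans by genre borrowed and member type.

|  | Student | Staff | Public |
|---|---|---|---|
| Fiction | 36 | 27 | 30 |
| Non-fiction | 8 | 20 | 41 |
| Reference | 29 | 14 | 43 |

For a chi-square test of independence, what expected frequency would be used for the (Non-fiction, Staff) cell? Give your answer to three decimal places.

16.972

Row total (Non-fiction) = 69; column total (Staff) = 61; grand total N = 248.
Expected count = (row total × column total) / N = 69 × 61 / 248 = 16.972.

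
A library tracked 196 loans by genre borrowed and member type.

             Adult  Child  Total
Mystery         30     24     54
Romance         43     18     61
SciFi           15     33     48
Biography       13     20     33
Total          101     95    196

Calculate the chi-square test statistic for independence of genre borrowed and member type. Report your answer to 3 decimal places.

18.982

Grand total N = 196.
Expected counts (row total × column total / N):
  Mystery, Adult: 54×101/196 = 27.8265
  Mystery, Child: 54×95/196 = 26.1735
  Romance, Adult: 61×101/196 = 31.4337
  Romance, Child: 61×95/196 = 29.5663
  SciFi, Adult: 48×101/196 = 24.7347
  SciFi, Child: 48×95/196 = 23.2653
  Biography, Adult: 33×101/196 = 17.0051
  Biography, Child: 33×95/196 = 15.9949
Contributions (O − E)²/E:
  (30 − 27.8265)²/27.8265 = 0.1698
  (24 − 26.1735)²/26.1735 = 0.1805
  (43 − 31.4337)²/31.4337 = 4.2559
  (18 − 29.5663)²/29.5663 = 4.5247
  (15 − 24.7347)²/24.7347 = 3.8312
  (33 − 23.2653)²/23.2653 = 4.0732
  (13 − 17.0051)²/17.0051 = 0.9433
  (20 − 15.9949)²/15.9949 = 1.0029
χ² = 0.1698 + 0.1805 + 4.2559 + 4.5247 + 3.8312 + 4.0732 + 0.9433 + 1.0029 = 18.982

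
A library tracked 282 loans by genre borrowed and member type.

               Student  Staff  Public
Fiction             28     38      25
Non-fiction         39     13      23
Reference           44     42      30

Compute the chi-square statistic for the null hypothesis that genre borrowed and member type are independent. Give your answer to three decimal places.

Row totals: 91, 75, 116. Column totals: 111, 93, 78. Grand total N = 282.
Expected counts (row total × column total / N):
  Fiction, Student: 91×111/282 = 35.8191
  Fiction, Staff: 91×93/282 = 30.0106
  Fiction, Public: 91×78/282 = 25.1702
  Non-fiction, Student: 75×111/282 = 29.5213
  Non-fiction, Staff: 75×93/282 = 24.7340
  Non-fiction, Public: 75×78/282 = 20.7447
  Reference, Student: 116×111/282 = 45.6596
  Reference, Staff: 116×93/282 = 38.2553
  Reference, Public: 116×78/282 = 32.0851
Contributions (O − E)²/E:
  (28 − 35.8191)²/35.8191 = 1.7069
  (38 − 30.0106)²/30.0106 = 2.1269
  (25 − 25.1702)²/25.1702 = 0.0012
  (39 − 29.5213)²/29.5213 = 3.0434
  (13 − 24.7340)²/24.7340 = 5.5667
  (23 − 20.7447)²/20.7447 = 0.2452
  (44 − 45.6596)²/45.6596 = 0.0603
  (42 − 38.2553)²/38.2553 = 0.3666
  (30 − 32.0851)²/32.0851 = 0.1355
χ² = 1.7069 + 2.1269 + 0.0012 + 3.0434 + 5.5667 + 0.2452 + 0.0603 + 0.3666 + 0.1355 = 13.253

13.253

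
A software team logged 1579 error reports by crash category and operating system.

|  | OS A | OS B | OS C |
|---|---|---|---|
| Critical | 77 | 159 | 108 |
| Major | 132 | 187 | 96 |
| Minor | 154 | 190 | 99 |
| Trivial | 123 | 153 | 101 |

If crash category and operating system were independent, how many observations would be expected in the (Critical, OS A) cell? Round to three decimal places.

Row total (Critical) = 344; column total (OS A) = 486; grand total N = 1579.
Expected count = (row total × column total) / N = 344 × 486 / 1579 = 105.880.

105.880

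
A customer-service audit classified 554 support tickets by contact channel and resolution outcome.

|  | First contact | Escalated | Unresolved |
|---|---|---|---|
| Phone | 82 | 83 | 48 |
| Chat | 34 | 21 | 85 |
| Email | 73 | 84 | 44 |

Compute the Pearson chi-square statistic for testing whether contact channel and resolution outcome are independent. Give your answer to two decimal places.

74.02

Row totals: 213, 140, 201. Column totals: 189, 188, 177. Grand total N = 554.
Expected counts (row total × column total / N):
  Phone, First contact: 213×189/554 = 72.666
  Phone, Escalated: 213×188/554 = 72.282
  Phone, Unresolved: 213×177/554 = 68.052
  Chat, First contact: 140×189/554 = 47.762
  Chat, Escalated: 140×188/554 = 47.509
  Chat, Unresolved: 140×177/554 = 44.729
  Email, First contact: 201×189/554 = 68.572
  Email, Escalated: 201×188/554 = 68.209
  Email, Unresolved: 201×177/554 = 64.218
Contributions (O − E)²/E:
  (82 − 72.666)²/72.666 = 1.1990
  (83 − 72.282)²/72.282 = 1.5893
  (48 − 68.052)²/68.052 = 5.9085
  (34 − 47.762)²/47.762 = 3.9653
  (21 − 47.509)²/47.509 = 14.7915
  (85 − 44.729)²/44.729 = 36.2573
  (73 − 68.572)²/68.572 = 0.2859
  (84 − 68.209)²/68.209 = 3.6558
  (44 − 64.218)²/64.218 = 6.3653
χ² = 1.1990 + 1.5893 + 5.9085 + 3.9653 + 14.7915 + 36.2573 + 0.2859 + 3.6558 + 6.3653 = 74.02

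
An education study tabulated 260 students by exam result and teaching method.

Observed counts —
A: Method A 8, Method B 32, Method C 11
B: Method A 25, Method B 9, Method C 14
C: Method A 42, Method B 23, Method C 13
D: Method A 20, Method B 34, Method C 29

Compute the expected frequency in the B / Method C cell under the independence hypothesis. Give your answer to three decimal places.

12.369

Row total (B) = 48; column total (Method C) = 67; grand total N = 260.
Expected count = (row total × column total) / N = 48 × 67 / 260 = 12.369.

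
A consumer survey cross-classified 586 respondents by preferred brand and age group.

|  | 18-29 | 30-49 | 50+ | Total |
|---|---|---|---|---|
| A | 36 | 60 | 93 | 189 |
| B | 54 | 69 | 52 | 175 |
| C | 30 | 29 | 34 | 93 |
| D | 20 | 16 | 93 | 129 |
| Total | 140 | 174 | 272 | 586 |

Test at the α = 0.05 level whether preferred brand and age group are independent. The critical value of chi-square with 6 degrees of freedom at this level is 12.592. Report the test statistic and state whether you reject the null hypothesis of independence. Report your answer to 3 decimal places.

61.949; reject H₀

Grand total N = 586.
Expected counts (row total × column total / N):
  A, 18-29: 189×140/586 = 45.1536
  A, 30-49: 189×174/586 = 56.1195
  A, 50+: 189×272/586 = 87.7270
  B, 18-29: 175×140/586 = 41.8089
  B, 30-49: 175×174/586 = 51.9625
  B, 50+: 175×272/586 = 81.2287
  C, 18-29: 93×140/586 = 22.2184
  C, 30-49: 93×174/586 = 27.6143
  C, 50+: 93×272/586 = 43.1672
  D, 18-29: 129×140/586 = 30.8191
  D, 30-49: 129×174/586 = 38.3038
  D, 50+: 129×272/586 = 59.8771
Contributions (O − E)²/E:
  (36 − 45.1536)²/45.1536 = 1.8556
  (60 − 56.1195)²/56.1195 = 0.2683
  (93 − 87.7270)²/87.7270 = 0.3169
  (54 − 41.8089)²/41.8089 = 3.5548
  (69 − 51.9625)²/51.9625 = 5.5863
  (52 − 81.2287)²/81.2287 = 10.5174
  (30 − 22.2184)²/22.2184 = 2.7254
  (29 − 27.6143)²/27.6143 = 0.0695
  (34 − 43.1672)²/43.1672 = 1.9468
  (20 − 30.8191)²/30.8191 = 3.7981
  (16 − 38.3038)²/38.3038 = 12.9872
  (93 − 59.8771)²/59.8771 = 18.3230
χ² = 1.8556 + 0.2683 + 0.3169 + 3.5548 + 5.5863 + 10.5174 + 2.7254 + 0.0695 + 1.9468 + 3.7981 + 12.9872 + 18.3230 = 61.949
df = (4−1)(3−1) = 6. Since 61.949 > 12.592, reject the null hypothesis of independence at α = 0.05.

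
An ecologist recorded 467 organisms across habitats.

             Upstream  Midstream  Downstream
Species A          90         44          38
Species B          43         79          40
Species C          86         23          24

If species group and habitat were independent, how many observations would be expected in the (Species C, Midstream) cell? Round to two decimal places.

Row total (Species C) = 133; column total (Midstream) = 146; grand total N = 467.
Expected count = (row total × column total) / N = 133 × 146 / 467 = 41.58.

41.58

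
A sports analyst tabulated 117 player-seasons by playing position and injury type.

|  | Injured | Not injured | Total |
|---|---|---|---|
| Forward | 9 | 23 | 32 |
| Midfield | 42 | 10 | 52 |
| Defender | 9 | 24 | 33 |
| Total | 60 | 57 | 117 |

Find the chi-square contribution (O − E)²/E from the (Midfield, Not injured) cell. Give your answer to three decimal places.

Row total (Midfield) = 52; column total (Not injured) = 57; N = 117.
Expected count E = 52 × 57 / 117 = 25.3333.
Contribution = (O − E)²/E = (10 − 25.3333)² / 25.3333 = 9.281.

9.281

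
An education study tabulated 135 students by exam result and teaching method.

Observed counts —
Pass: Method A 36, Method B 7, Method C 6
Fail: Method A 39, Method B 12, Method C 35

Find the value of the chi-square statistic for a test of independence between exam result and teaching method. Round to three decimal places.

Row totals: 49, 86. Column totals: 75, 19, 41. Grand total N = 135.
Expected counts (row total × column total / N):
  Pass, Method A: 49×75/135 = 27.2222
  Pass, Method B: 49×19/135 = 6.8963
  Pass, Method C: 49×41/135 = 14.8815
  Fail, Method A: 86×75/135 = 47.7778
  Fail, Method B: 86×19/135 = 12.1037
  Fail, Method C: 86×41/135 = 26.1185
Contributions (O − E)²/E:
  (36 − 27.2222)²/27.2222 = 2.8304
  (7 − 6.8963)²/6.8963 = 0.0016
  (6 − 14.8815)²/14.8815 = 5.3006
  (39 − 47.7778)²/47.7778 = 1.6127
  (12 − 12.1037)²/12.1037 = 0.0009
  (35 − 26.1185)²/26.1185 = 3.0201
χ² = 2.8304 + 0.0016 + 5.3006 + 1.6127 + 0.0009 + 3.0201 = 12.766

12.766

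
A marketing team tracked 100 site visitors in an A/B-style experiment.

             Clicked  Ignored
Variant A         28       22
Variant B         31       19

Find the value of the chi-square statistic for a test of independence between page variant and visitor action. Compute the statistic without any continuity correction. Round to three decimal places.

0.372

Row totals: 50, 50. Column totals: 59, 41. Grand total N = 100.
Expected counts (row total × column total / N):
  Variant A, Clicked: 50×59/100 = 29.5000
  Variant A, Ignored: 50×41/100 = 20.5000
  Variant B, Clicked: 50×59/100 = 29.5000
  Variant B, Ignored: 50×41/100 = 20.5000
Contributions (O − E)²/E:
  (28 − 29.5000)²/29.5000 = 0.0763
  (22 − 20.5000)²/20.5000 = 0.1098
  (31 − 29.5000)²/29.5000 = 0.0763
  (19 − 20.5000)²/20.5000 = 0.1098
χ² = 0.0763 + 0.1098 + 0.0763 + 0.1098 = 0.372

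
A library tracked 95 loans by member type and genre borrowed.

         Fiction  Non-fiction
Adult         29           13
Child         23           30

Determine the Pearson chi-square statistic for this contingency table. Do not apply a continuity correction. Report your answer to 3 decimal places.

6.223

Row totals: 42, 53. Column totals: 52, 43. Grand total N = 95.
Expected counts (row total × column total / N):
  Adult, Fiction: 42×52/95 = 22.9895
  Adult, Non-fiction: 42×43/95 = 19.0105
  Child, Fiction: 53×52/95 = 29.0105
  Child, Non-fiction: 53×43/95 = 23.9895
Contributions (O − E)²/E:
  (29 − 22.9895)²/22.9895 = 1.5714
  (13 − 19.0105)²/19.0105 = 1.9003
  (23 − 29.0105)²/29.0105 = 1.2453
  (30 − 23.9895)²/23.9895 = 1.5059
χ² = 1.5714 + 1.9003 + 1.2453 + 1.5059 = 6.223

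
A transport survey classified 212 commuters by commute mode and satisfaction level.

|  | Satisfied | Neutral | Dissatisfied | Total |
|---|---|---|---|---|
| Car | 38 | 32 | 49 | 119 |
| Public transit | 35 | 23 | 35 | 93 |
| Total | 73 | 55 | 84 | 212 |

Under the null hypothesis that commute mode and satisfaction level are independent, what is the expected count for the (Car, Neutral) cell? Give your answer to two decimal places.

30.87

Row total (Car) = 119; column total (Neutral) = 55; grand total N = 212.
Expected count = (row total × column total) / N = 119 × 55 / 212 = 30.87.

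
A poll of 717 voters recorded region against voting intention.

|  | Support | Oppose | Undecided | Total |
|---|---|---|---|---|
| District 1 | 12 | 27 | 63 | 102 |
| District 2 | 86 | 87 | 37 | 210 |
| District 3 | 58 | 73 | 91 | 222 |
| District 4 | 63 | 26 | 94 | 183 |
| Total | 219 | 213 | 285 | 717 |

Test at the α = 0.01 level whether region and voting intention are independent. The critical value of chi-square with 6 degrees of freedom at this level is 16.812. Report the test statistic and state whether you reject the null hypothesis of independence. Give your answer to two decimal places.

Grand total N = 717.
Expected counts (row total × column total / N):
  District 1, Support: 102×219/717 = 31.155
  District 1, Oppose: 102×213/717 = 30.301
  District 1, Undecided: 102×285/717 = 40.544
  District 2, Support: 210×219/717 = 64.142
  District 2, Oppose: 210×213/717 = 62.385
  District 2, Undecided: 210×285/717 = 83.473
  District 3, Support: 222×219/717 = 67.808
  District 3, Oppose: 222×213/717 = 65.950
  District 3, Undecided: 222×285/717 = 88.243
  District 4, Support: 183×219/717 = 55.895
  District 4, Oppose: 183×213/717 = 54.364
  District 4, Undecided: 183×285/717 = 72.741
Contributions (O − E)²/E:
  (12 − 31.155)²/31.155 = 11.7771
  (27 − 30.301)²/30.301 = 0.3596
  (63 − 40.544)²/40.544 = 12.4376
  (86 − 64.142)²/64.142 = 7.4487
  (87 − 62.385)²/62.385 = 9.7122
  (37 − 83.473)²/83.473 = 25.8735
  (58 − 67.808)²/67.808 = 1.4187
  (73 − 65.950)²/65.950 = 0.7536
  (91 − 88.243)²/88.243 = 0.0861
  (63 − 55.895)²/55.895 = 0.9031
  (26 − 54.364)²/54.364 = 14.7987
  (94 − 72.741)²/72.741 = 6.2131
χ² = 11.7771 + 0.3596 + 12.4376 + 7.4487 + 9.7122 + 25.8735 + 1.4187 + 0.7536 + 0.0861 + 0.9031 + 14.7987 + 6.2131 = 91.78
df = (4−1)(3−1) = 6. Since 91.78 > 16.812, reject the null hypothesis of independence at α = 0.01.

91.78; reject H₀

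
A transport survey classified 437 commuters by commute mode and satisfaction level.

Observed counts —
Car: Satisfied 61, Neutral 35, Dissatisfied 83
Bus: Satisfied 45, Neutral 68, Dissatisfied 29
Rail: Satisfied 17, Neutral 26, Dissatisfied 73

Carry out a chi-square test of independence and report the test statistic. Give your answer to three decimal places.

63.026

Row totals: 179, 142, 116. Column totals: 123, 129, 185. Grand total N = 437.
Expected counts (row total × column total / N):
  Car, Satisfied: 179×123/437 = 50.3822
  Car, Neutral: 179×129/437 = 52.8398
  Car, Dissatisfied: 179×185/437 = 75.7780
  Bus, Satisfied: 142×123/437 = 39.9680
  Bus, Neutral: 142×129/437 = 41.9176
  Bus, Dissatisfied: 142×185/437 = 60.1144
  Rail, Satisfied: 116×123/437 = 32.6499
  Rail, Neutral: 116×129/437 = 34.2426
  Rail, Dissatisfied: 116×185/437 = 49.1076
Contributions (O − E)²/E:
  (61 − 50.3822)²/50.3822 = 2.2376
  (35 − 52.8398)²/52.8398 = 6.0231
  (83 − 75.7780)²/75.7780 = 0.6883
  (45 − 39.9680)²/39.9680 = 0.6335
  (68 − 41.9176)²/41.9176 = 16.2293
  (29 − 60.1144)²/60.1144 = 16.1044
  (17 − 32.6499)²/32.6499 = 7.5014
  (26 − 34.2426)²/34.2426 = 1.9841
  (73 − 49.1076)²/49.1076 = 11.6244
χ² = 2.2376 + 6.0231 + 0.6883 + 0.6335 + 16.2293 + 16.1044 + 7.5014 + 1.9841 + 11.6244 = 63.026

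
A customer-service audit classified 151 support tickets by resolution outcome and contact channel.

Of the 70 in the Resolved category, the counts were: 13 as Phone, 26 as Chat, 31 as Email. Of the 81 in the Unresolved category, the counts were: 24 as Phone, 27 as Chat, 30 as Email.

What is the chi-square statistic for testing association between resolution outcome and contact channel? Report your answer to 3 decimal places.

2.518

Row totals: 70, 81. Column totals: 37, 53, 61. Grand total N = 151.
Expected counts (row total × column total / N):
  Resolved, Phone: 70×37/151 = 17.1523
  Resolved, Chat: 70×53/151 = 24.5695
  Resolved, Email: 70×61/151 = 28.2781
  Unresolved, Phone: 81×37/151 = 19.8477
  Unresolved, Chat: 81×53/151 = 28.4305
  Unresolved, Email: 81×61/151 = 32.7219
Contributions (O − E)²/E:
  (13 − 17.1523)²/17.1523 = 1.0052
  (26 − 24.5695)²/24.5695 = 0.0833
  (31 − 28.2781)²/28.2781 = 0.2620
  (24 − 19.8477)²/19.8477 = 0.8687
  (27 − 28.4305)²/28.4305 = 0.0720
  (30 − 32.7219)²/32.7219 = 0.2264
χ² = 1.0052 + 0.0833 + 0.2620 + 0.8687 + 0.0720 + 0.2264 = 2.518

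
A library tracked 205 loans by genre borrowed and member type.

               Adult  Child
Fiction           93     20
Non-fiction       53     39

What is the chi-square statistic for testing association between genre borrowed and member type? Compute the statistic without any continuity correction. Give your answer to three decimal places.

Row totals: 113, 92. Column totals: 146, 59. Grand total N = 205.
Expected counts (row total × column total / N):
  Fiction, Adult: 113×146/205 = 80.4780
  Fiction, Child: 113×59/205 = 32.5220
  Non-fiction, Adult: 92×146/205 = 65.5220
  Non-fiction, Child: 92×59/205 = 26.4780
Contributions (O − E)²/E:
  (93 − 80.4780)²/80.4780 = 1.9484
  (20 − 32.5220)²/32.5220 = 4.8214
  (53 − 65.5220)²/65.5220 = 2.3931
  (39 − 26.4780)²/26.4780 = 5.9219
χ² = 1.9484 + 4.8214 + 2.3931 + 5.9219 = 15.085

15.085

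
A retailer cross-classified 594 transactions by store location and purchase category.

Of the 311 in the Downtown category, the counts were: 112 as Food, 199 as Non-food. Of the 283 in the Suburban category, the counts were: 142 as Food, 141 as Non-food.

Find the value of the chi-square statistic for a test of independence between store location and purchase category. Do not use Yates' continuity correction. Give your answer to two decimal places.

12.14

Row totals: 311, 283. Column totals: 254, 340. Grand total N = 594.
Expected counts (row total × column total / N):
  Downtown, Food: 311×254/594 = 132.9865
  Downtown, Non-food: 311×340/594 = 178.0135
  Suburban, Food: 283×254/594 = 121.0135
  Suburban, Non-food: 283×340/594 = 161.9865
Contributions (O − E)²/E:
  (112 − 132.9865)²/132.9865 = 3.3119
  (199 − 178.0135)²/178.0135 = 2.4742
  (142 − 121.0135)²/121.0135 = 3.6395
  (141 − 161.9865)²/161.9865 = 2.7189
χ² = 3.3119 + 2.4742 + 3.6395 + 2.7189 = 12.14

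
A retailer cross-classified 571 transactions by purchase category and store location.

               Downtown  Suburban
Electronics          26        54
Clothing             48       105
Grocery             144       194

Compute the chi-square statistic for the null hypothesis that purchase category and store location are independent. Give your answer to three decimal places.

Row totals: 80, 153, 338. Column totals: 218, 353. Grand total N = 571.
Expected counts (row total × column total / N):
  Electronics, Downtown: 80×218/571 = 30.5429
  Electronics, Suburban: 80×353/571 = 49.4571
  Clothing, Downtown: 153×218/571 = 58.4133
  Clothing, Suburban: 153×353/571 = 94.5867
  Grocery, Downtown: 338×218/571 = 129.0438
  Grocery, Suburban: 338×353/571 = 208.9562
Contributions (O − E)²/E:
  (26 − 30.5429)²/30.5429 = 0.6757
  (54 − 49.4571)²/49.4571 = 0.4173
  (48 − 58.4133)²/58.4133 = 1.8564
  (105 − 94.5867)²/94.5867 = 1.1464
  (144 − 129.0438)²/129.0438 = 1.7334
  (194 − 208.9562)²/208.9562 = 1.0705
χ² = 0.6757 + 0.4173 + 1.8564 + 1.1464 + 1.7334 + 1.0705 = 6.900

6.900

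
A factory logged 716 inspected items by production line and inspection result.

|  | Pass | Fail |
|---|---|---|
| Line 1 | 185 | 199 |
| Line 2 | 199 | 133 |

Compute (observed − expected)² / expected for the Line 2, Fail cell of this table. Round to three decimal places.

2.849

Row total (Line 2) = 332; column total (Fail) = 332; N = 716.
Expected count E = 332 × 332 / 716 = 153.9441.
Contribution = (O − E)²/E = (133 − 153.9441)² / 153.9441 = 2.849.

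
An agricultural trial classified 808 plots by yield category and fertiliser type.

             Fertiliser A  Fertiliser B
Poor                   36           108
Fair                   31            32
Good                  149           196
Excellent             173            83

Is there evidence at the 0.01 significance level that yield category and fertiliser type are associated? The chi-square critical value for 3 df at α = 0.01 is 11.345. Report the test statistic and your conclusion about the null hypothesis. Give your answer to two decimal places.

Row totals: 144, 63, 345, 256. Column totals: 389, 419. Grand total N = 808.
Expected counts (row total × column total / N):
  Poor, Fertiliser A: 144×389/808 = 69.327
  Poor, Fertiliser B: 144×419/808 = 74.673
  Fair, Fertiliser A: 63×389/808 = 30.330
  Fair, Fertiliser B: 63×419/808 = 32.670
  Good, Fertiliser A: 345×389/808 = 166.095
  Good, Fertiliser B: 345×419/808 = 178.905
  Excellent, Fertiliser A: 256×389/808 = 123.248
  Excellent, Fertiliser B: 256×419/808 = 132.752
Contributions (O − E)²/E:
  (36 − 69.327)²/69.327 = 16.0210
  (108 − 74.673)²/74.673 = 14.8740
  (31 − 30.330)²/30.330 = 0.0148
  (32 − 32.670)²/32.670 = 0.0137
  (149 − 166.095)²/166.095 = 1.7595
  (196 − 178.905)²/178.905 = 1.6335
  (173 − 123.248)²/123.248 = 20.0836
  (83 − 132.752)²/132.752 = 18.6458
χ² = 16.0210 + 14.8740 + 0.0148 + 0.0137 + 1.7595 + 1.6335 + 20.0836 + 18.6458 = 73.05
df = (4−1)(2−1) = 3. Since 73.05 > 11.345, reject the null hypothesis of independence at α = 0.01.

73.05; reject H₀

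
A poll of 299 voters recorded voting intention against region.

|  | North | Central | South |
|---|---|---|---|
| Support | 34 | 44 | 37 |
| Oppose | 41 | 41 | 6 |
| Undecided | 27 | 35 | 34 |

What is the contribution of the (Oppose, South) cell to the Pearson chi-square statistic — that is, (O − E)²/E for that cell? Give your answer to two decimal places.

12.25

Row total (Oppose) = 88; column total (South) = 77; N = 299.
Expected count E = 88 × 77 / 299 = 22.662.
Contribution = (O − E)²/E = (6 − 22.662)² / 22.662 = 12.25.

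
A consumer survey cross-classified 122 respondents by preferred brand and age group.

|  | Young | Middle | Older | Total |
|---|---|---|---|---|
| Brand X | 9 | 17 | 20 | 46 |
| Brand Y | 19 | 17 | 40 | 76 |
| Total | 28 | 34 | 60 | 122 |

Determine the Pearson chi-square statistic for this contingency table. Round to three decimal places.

3.045

Grand total N = 122.
Expected counts (row total × column total / N):
  Brand X, Young: 46×28/122 = 10.5574
  Brand X, Middle: 46×34/122 = 12.8197
  Brand X, Older: 46×60/122 = 22.6230
  Brand Y, Young: 76×28/122 = 17.4426
  Brand Y, Middle: 76×34/122 = 21.1803
  Brand Y, Older: 76×60/122 = 37.3770
Contributions (O − E)²/E:
  (9 − 10.5574)²/10.5574 = 0.2297
  (17 − 12.8197)²/12.8197 = 1.3631
  (20 − 22.6230)²/22.6230 = 0.3041
  (19 − 17.4426)²/17.4426 = 0.1391
  (17 − 21.1803)²/21.1803 = 0.8251
  (40 − 37.3770)²/37.3770 = 0.1841
χ² = 0.2297 + 1.3631 + 0.3041 + 0.1391 + 0.8251 + 0.1841 = 3.045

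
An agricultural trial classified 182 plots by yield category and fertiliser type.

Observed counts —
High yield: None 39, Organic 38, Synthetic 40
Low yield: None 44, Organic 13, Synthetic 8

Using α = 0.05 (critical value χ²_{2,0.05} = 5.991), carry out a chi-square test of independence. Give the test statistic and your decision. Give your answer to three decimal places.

Row totals: 117, 65. Column totals: 83, 51, 48. Grand total N = 182.
Expected counts (row total × column total / N):
  High yield, None: 117×83/182 = 53.3571
  High yield, Organic: 117×51/182 = 32.7857
  High yield, Synthetic: 117×48/182 = 30.8571
  Low yield, None: 65×83/182 = 29.6429
  Low yield, Organic: 65×51/182 = 18.2143
  Low yield, Synthetic: 65×48/182 = 17.1429
Contributions (O − E)²/E:
  (39 − 53.3571)²/53.3571 = 3.8631
  (38 − 32.7857)²/32.7857 = 0.8293
  (40 − 30.8571)²/30.8571 = 2.7090
  (44 − 29.6429)²/29.6429 = 6.9536
  (13 − 18.2143)²/18.2143 = 1.4927
  (8 − 17.1429)²/17.1429 = 4.8762
χ² = 3.8631 + 0.8293 + 2.7090 + 6.9536 + 1.4927 + 4.8762 = 20.724
df = (2−1)(3−1) = 2. Since 20.724 > 5.991, reject the null hypothesis of independence at α = 0.05.

20.724; reject H₀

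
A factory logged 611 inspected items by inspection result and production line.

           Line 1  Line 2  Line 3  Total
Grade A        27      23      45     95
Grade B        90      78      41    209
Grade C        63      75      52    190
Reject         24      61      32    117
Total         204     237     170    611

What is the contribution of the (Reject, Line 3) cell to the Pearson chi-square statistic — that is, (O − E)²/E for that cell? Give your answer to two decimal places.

0.01

Row total (Reject) = 117; column total (Line 3) = 170; N = 611.
Expected count E = 117 × 170 / 611 = 32.5532.
Contribution = (O − E)²/E = (32 − 32.5532)² / 32.5532 = 0.01.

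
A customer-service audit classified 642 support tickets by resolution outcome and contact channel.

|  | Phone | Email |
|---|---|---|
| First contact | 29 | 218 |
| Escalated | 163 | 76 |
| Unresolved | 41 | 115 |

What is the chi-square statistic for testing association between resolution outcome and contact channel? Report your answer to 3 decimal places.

176.399

Row totals: 247, 239, 156. Column totals: 233, 409. Grand total N = 642.
Expected counts (row total × column total / N):
  First contact, Phone: 247×233/642 = 89.64330
  First contact, Email: 247×409/642 = 157.35670
  Escalated, Phone: 239×233/642 = 86.73988
  Escalated, Email: 239×409/642 = 152.26012
  Unresolved, Phone: 156×233/642 = 56.61682
  Unresolved, Email: 156×409/642 = 99.38318
Contributions (O − E)²/E:
  (29 − 89.64330)²/89.64330 = 41.0249
  (218 − 157.35670)²/157.35670 = 23.3712
  (163 − 86.73988)²/86.73988 = 67.0465
  (76 − 152.26012)²/152.26012 = 38.1952
  (41 − 56.61682)²/56.61682 = 4.3076
  (115 − 99.38318)²/99.38318 = 2.4540
χ² = 41.0249 + 23.3712 + 67.0465 + 38.1952 + 4.3076 + 2.4540 = 176.399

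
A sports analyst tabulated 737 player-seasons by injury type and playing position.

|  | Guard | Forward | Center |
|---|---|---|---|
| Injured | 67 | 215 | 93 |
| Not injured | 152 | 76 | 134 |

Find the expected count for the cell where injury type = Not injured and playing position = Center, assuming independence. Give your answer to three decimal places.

111.498

Row total (Not injured) = 362; column total (Center) = 227; grand total N = 737.
Expected count = (row total × column total) / N = 362 × 227 / 737 = 111.498.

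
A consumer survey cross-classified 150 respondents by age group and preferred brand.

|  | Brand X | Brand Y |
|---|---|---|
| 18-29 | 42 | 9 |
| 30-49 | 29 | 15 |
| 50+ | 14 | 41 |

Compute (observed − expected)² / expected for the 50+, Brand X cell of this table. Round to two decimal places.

Row total (50+) = 55; column total (Brand X) = 85; N = 150.
Expected count E = 55 × 85 / 150 = 31.1667.
Contribution = (O − E)²/E = (14 − 31.1667)² / 31.1667 = 9.46.

9.46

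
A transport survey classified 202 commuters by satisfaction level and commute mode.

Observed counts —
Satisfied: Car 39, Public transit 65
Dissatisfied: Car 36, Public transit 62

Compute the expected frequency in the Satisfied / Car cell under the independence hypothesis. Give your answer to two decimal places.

38.61

Row total (Satisfied) = 104; column total (Car) = 75; grand total N = 202.
Expected count = (row total × column total) / N = 104 × 75 / 202 = 38.61.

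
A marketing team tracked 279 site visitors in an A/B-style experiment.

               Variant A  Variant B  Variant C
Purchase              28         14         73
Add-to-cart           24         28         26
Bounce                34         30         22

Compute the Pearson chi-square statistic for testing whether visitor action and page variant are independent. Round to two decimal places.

Row totals: 115, 78, 86. Column totals: 86, 72, 121. Grand total N = 279.
Expected counts (row total × column total / N):
  Purchase, Variant A: 115×86/279 = 35.4480
  Purchase, Variant B: 115×72/279 = 29.6774
  Purchase, Variant C: 115×121/279 = 49.8746
  Add-to-cart, Variant A: 78×86/279 = 24.0430
  Add-to-cart, Variant B: 78×72/279 = 20.1290
  Add-to-cart, Variant C: 78×121/279 = 33.8280
  Bounce, Variant A: 86×86/279 = 26.5090
  Bounce, Variant B: 86×72/279 = 22.1935
  Bounce, Variant C: 86×121/279 = 37.2975
Contributions (O − E)²/E:
  (28 − 35.4480)²/35.4480 = 1.5649
  (14 − 29.6774)²/29.6774 = 8.2818
  (73 − 49.8746)²/49.8746 = 10.7226
  (24 − 24.0430)²/24.0430 = 0.0001
  (28 − 20.1290)²/20.1290 = 3.0778
  (26 − 33.8280)²/33.8280 = 1.8114
  (34 − 26.5090)²/26.5090 = 2.1168
  (30 − 22.1935)²/22.1935 = 2.7459
  (22 − 37.2975)²/37.2975 = 6.2742
χ² = 1.5649 + 8.2818 + 10.7226 + 0.0001 + 3.0778 + 1.8114 + 2.1168 + 2.7459 + 6.2742 = 36.60

36.60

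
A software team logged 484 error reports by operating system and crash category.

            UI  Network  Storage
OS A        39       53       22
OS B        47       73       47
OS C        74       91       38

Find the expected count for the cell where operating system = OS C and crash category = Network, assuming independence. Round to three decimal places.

91.014

Row total (OS C) = 203; column total (Network) = 217; grand total N = 484.
Expected count = (row total × column total) / N = 203 × 217 / 484 = 91.014.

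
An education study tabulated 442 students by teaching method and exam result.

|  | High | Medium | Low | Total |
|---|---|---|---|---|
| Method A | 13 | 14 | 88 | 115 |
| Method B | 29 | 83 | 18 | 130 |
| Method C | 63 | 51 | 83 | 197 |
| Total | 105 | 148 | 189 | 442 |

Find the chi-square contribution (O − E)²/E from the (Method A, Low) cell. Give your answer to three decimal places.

30.655

Row total (Method A) = 115; column total (Low) = 189; N = 442.
Expected count E = 115 × 189 / 442 = 49.17421.
Contribution = (O − E)²/E = (88 − 49.17421)² / 49.17421 = 30.655.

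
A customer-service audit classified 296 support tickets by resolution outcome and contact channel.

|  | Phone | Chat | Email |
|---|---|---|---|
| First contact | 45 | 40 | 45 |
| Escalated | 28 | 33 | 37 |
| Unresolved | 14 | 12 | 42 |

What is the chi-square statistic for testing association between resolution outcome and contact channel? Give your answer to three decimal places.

Row totals: 130, 98, 68. Column totals: 87, 85, 124. Grand total N = 296.
Expected counts (row total × column total / N):
  First contact, Phone: 130×87/296 = 38.2095
  First contact, Chat: 130×85/296 = 37.3311
  First contact, Email: 130×124/296 = 54.4595
  Escalated, Phone: 98×87/296 = 28.8041
  Escalated, Chat: 98×85/296 = 28.1419
  Escalated, Email: 98×124/296 = 41.0541
  Unresolved, Phone: 68×87/296 = 19.9865
  Unresolved, Chat: 68×85/296 = 19.5270
  Unresolved, Email: 68×124/296 = 28.4865
Contributions (O − E)²/E:
  (45 − 38.2095)²/38.2095 = 1.2068
  (40 − 37.3311)²/37.3311 = 0.1908
  (45 − 54.4595)²/54.4595 = 1.6431
  (28 − 28.8041)²/28.8041 = 0.0224
  (33 − 28.1419)²/28.1419 = 0.8386
  (37 − 41.0541)²/41.0541 = 0.4003
  (14 − 19.9865)²/19.9865 = 1.7931
  (12 − 19.5270)²/19.5270 = 2.9014
  (42 − 28.4865)²/28.4865 = 6.4106
χ² = 1.2068 + 0.1908 + 1.6431 + 0.0224 + 0.8386 + 0.4003 + 1.7931 + 2.9014 + 6.4106 = 15.407

15.407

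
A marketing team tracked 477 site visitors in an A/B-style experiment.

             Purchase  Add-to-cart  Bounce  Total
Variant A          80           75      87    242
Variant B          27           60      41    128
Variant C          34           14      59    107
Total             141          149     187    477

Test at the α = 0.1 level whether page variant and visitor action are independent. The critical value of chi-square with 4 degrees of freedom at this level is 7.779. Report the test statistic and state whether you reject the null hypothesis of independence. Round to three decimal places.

34.861; reject H₀

Grand total N = 477.
Expected counts (row total × column total / N):
  Variant A, Purchase: 242×141/477 = 71.53459
  Variant A, Add-to-cart: 242×149/477 = 75.59329
  Variant A, Bounce: 242×187/477 = 94.87212
  Variant B, Purchase: 128×141/477 = 37.83648
  Variant B, Add-to-cart: 128×149/477 = 39.98323
  Variant B, Bounce: 128×187/477 = 50.18029
  Variant C, Purchase: 107×141/477 = 31.62893
  Variant C, Add-to-cart: 107×149/477 = 33.42348
  Variant C, Bounce: 107×187/477 = 41.94759
Contributions (O − E)²/E:
  (80 − 71.53459)²/71.53459 = 1.0018
  (75 − 75.59329)²/75.59329 = 0.0047
  (87 − 94.87212)²/94.87212 = 0.6532
  (27 − 37.83648)²/37.83648 = 3.1036
  (60 − 39.98323)²/39.98323 = 10.0210
  (41 − 50.18029)²/50.18029 = 1.6795
  (34 − 31.62893)²/31.62893 = 0.1777
  (14 − 33.42348)²/33.42348 = 11.2876
  (59 − 41.94759)²/41.94759 = 6.9321
χ² = 1.0018 + 0.0047 + 0.6532 + 3.1036 + 10.0210 + 1.6795 + 0.1777 + 11.2876 + 6.9321 = 34.861
df = (3−1)(3−1) = 4. Since 34.861 > 7.779, reject the null hypothesis of independence at α = 0.1.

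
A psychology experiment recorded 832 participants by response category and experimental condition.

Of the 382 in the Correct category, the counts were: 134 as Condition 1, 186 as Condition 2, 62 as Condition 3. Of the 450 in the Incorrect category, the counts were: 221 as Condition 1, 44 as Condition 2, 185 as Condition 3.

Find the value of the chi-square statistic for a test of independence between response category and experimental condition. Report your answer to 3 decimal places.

165.791

Row totals: 382, 450. Column totals: 355, 230, 247. Grand total N = 832.
Expected counts (row total × column total / N):
  Correct, Condition 1: 382×355/832 = 162.9928
  Correct, Condition 2: 382×230/832 = 105.6010
  Correct, Condition 3: 382×247/832 = 113.4062
  Incorrect, Condition 1: 450×355/832 = 192.0072
  Incorrect, Condition 2: 450×230/832 = 124.3990
  Incorrect, Condition 3: 450×247/832 = 133.5938
Contributions (O − E)²/E:
  (134 − 162.9928)²/162.9928 = 5.1572
  (186 − 105.6010)²/105.6010 = 61.2115
  (62 − 113.4062)²/113.4062 = 23.3021
  (221 − 192.0072)²/192.0072 = 4.3779
  (44 − 124.3990)²/124.3990 = 51.9618
  (185 − 133.5938)²/133.5938 = 19.7808
χ² = 5.1572 + 61.2115 + 23.3021 + 4.3779 + 51.9618 + 19.7808 = 165.791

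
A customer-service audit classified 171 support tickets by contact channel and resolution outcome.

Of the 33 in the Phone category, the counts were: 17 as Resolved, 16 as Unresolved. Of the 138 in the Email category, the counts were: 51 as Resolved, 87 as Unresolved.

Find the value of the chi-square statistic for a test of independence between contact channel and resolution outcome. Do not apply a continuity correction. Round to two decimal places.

2.36

Row totals: 33, 138. Column totals: 68, 103. Grand total N = 171.
Expected counts (row total × column total / N):
  Phone, Resolved: 33×68/171 = 13.123
  Phone, Unresolved: 33×103/171 = 19.877
  Email, Resolved: 138×68/171 = 54.877
  Email, Unresolved: 138×103/171 = 83.123
Contributions (O − E)²/E:
  (17 − 13.123)²/13.123 = 1.1454
  (16 − 19.877)²/19.877 = 0.7562
  (51 − 54.877)²/54.877 = 0.2739
  (87 − 83.123)²/83.123 = 0.1808
χ² = 1.1454 + 0.7562 + 0.2739 + 0.1808 = 2.36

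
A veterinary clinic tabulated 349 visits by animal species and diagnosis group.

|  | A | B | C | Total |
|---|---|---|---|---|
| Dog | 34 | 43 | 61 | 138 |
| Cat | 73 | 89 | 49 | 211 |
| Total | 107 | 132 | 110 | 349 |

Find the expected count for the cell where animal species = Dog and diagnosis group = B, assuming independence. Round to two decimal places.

52.19

Row total (Dog) = 138; column total (B) = 132; grand total N = 349.
Expected count = (row total × column total) / N = 138 × 132 / 349 = 52.19.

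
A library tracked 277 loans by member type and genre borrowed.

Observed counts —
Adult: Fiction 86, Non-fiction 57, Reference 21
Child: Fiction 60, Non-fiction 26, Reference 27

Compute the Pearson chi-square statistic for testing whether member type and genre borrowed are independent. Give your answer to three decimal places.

Row totals: 164, 113. Column totals: 146, 83, 48. Grand total N = 277.
Expected counts (row total × column total / N):
  Adult, Fiction: 164×146/277 = 86.4404
  Adult, Non-fiction: 164×83/277 = 49.1408
  Adult, Reference: 164×48/277 = 28.4188
  Child, Fiction: 113×146/277 = 59.5596
  Child, Non-fiction: 113×83/277 = 33.8592
  Child, Reference: 113×48/277 = 19.5812
Contributions (O − E)²/E:
  (86 − 86.4404)²/86.4404 = 0.0022
  (57 − 49.1408)²/49.1408 = 1.2569
  (21 − 28.4188)²/28.4188 = 1.9367
  (60 − 59.5596)²/59.5596 = 0.0033
  (26 − 33.8592)²/33.8592 = 1.8242
  (27 − 19.5812)²/19.5812 = 2.8108
χ² = 0.0022 + 1.2569 + 1.9367 + 0.0033 + 1.8242 + 2.8108 = 7.834

7.834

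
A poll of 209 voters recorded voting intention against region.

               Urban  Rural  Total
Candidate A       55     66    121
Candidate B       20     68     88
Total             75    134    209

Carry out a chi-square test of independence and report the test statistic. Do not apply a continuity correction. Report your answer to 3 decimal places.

Grand total N = 209.
Expected counts (row total × column total / N):
  Candidate A, Urban: 121×75/209 = 43.4211
  Candidate A, Rural: 121×134/209 = 77.5789
  Candidate B, Urban: 88×75/209 = 31.5789
  Candidate B, Rural: 88×134/209 = 56.4211
Contributions (O − E)²/E:
  (55 − 43.4211)²/43.4211 = 3.0877
  (66 − 77.5789)²/77.5789 = 1.7282
  (20 − 31.5789)²/31.5789 = 4.2456
  (68 − 56.4211)²/56.4211 = 2.3763
χ² = 3.0877 + 1.7282 + 4.2456 + 2.3763 = 11.438

11.438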